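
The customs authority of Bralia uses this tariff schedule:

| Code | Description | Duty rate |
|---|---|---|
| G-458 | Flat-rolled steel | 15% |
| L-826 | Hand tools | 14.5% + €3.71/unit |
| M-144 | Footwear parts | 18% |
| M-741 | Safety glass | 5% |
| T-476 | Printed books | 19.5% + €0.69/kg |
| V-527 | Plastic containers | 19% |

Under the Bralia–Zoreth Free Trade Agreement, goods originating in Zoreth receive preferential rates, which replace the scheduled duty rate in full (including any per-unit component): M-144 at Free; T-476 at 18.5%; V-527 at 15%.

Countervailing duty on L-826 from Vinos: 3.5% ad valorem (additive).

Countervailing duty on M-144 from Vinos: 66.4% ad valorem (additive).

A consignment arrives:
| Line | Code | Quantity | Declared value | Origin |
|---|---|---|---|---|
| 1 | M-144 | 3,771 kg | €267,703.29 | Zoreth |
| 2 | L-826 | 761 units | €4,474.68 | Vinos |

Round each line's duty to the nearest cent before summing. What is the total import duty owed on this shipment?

€3,628.75

Line 1 (M-144, Zoreth, 3,771 kg, €267,703.29):
Base rate for M-144 is 18%.
Origin Zoreth qualifies under the Bralia–Zoreth agreement and M-144 is covered: preferential rate Free applies instead.
The additional-duty order on M-144 targets Vinos, not Zoreth; it does not apply.
Duty = €267,703.29 × 0% = €0.00.
Line 2 (L-826, Vinos, 761 units, €4,474.68):
Base rate for L-826 is 14.5% + €3.71/unit.
Additional duty on L-826 from Vinos: +3.5%. Applied ad valorem rate: 14.5% + 3.5% = 18%.
Duty = €4,474.68 × 18% + 761 × €3.71 = €3,628.75.
Total = €0.00 + €3,628.75 = €3,628.75.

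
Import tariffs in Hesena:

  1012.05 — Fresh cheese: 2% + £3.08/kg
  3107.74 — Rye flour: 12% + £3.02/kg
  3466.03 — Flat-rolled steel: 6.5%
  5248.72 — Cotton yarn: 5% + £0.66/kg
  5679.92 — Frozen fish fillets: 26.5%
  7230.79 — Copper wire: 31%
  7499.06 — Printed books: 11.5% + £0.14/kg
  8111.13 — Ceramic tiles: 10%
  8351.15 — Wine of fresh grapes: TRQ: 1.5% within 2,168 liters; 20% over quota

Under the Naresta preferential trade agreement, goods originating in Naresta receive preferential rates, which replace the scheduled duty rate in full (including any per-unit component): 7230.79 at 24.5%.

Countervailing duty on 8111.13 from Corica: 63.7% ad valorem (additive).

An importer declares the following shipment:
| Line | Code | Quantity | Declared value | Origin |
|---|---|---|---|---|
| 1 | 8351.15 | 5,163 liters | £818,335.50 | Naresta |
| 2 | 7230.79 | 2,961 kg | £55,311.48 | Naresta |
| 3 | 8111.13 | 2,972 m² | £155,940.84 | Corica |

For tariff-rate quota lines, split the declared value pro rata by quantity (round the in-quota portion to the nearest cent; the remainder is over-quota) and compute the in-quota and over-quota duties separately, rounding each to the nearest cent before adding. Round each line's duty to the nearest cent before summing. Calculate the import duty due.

Line 1 (8351.15, Naresta, 5,163 liters, £818,335.50):
Code 8351.15 is under a tariff-rate quota (threshold 2,168 liters). In-quota: 2,168 liters at 1.5%; over-quota: 2,995 liters at 20%.
Pro-rata value split: in-quota = £818,335.50 × 2,168/5,163 = £343,628.00; over-quota = £818,335.50 − £343,628.00 = £474,707.50.
In-quota duty = £343,628.00 × 1.5% = £5,154.42. Over-quota duty = £474,707.50 × 20% = £94,941.50.
Line duty = £5,154.42 + £94,941.50 = £100,095.92.
Line 2 (7230.79, Naresta, 2,961 kg, £55,311.48):
Base rate for 7230.79 is 31%.
Origin Naresta qualifies under the Hesena–Naresta agreement and 7230.79 is covered: preferential rate 24.5% applies instead.
Duty = £55,311.48 × 24.5% = £13,551.31.
Line 3 (8111.13, Corica, 2,972 m², £155,940.84):
Base rate for 8111.13 is 10%.
Additional duty on 8111.13 from Corica: +63.7%. Applied ad valorem rate: 10% + 63.7% = 73.7%.
Duty = £155,940.84 × 73.7% = £114,928.40.
Total = £100,095.92 + £13,551.31 + £114,928.40 = £228,575.63.

£228,575.63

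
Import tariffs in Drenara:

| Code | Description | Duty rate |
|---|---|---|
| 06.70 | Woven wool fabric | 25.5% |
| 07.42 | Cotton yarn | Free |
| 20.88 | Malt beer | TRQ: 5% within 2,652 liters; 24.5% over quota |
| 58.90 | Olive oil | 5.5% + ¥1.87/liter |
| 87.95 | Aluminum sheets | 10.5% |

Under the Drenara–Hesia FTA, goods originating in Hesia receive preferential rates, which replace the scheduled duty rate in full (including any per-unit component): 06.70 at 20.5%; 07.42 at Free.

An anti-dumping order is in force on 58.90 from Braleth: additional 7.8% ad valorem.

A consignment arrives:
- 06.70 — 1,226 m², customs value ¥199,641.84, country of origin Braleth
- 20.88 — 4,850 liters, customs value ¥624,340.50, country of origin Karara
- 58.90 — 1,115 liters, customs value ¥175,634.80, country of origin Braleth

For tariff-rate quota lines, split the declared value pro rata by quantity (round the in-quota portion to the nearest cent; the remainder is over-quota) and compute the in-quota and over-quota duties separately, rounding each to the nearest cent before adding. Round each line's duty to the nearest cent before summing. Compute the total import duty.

¥162,745.14

Line 1 (06.70, Braleth, 1,226 m², ¥199,641.84):
Base rate for 06.70 is 25.5%.
06.70 has an FTA preferential rate, but origin Braleth is not Hesia; base rate stands.
Duty = ¥199,641.84 × 25.5% = ¥50,908.67.
Line 2 (20.88, Karara, 4,850 liters, ¥624,340.50):
Code 20.88 is under a tariff-rate quota (threshold 2,652 liters). In-quota: 2,652 liters at 5%; over-quota: 2,198 liters at 24.5%.
Pro-rata value split: in-quota = ¥624,340.50 × 2,652/4,850 = ¥341,391.96; over-quota = ¥624,340.50 − ¥341,391.96 = ¥282,948.54.
In-quota duty = ¥341,391.96 × 5% = ¥17,069.60. Over-quota duty = ¥282,948.54 × 24.5% = ¥69,322.39.
Line duty = ¥17,069.60 + ¥69,322.39 = ¥86,391.99.
Line 3 (58.90, Braleth, 1,115 liters, ¥175,634.80):
Base rate for 58.90 is 5.5% + ¥1.87/liter.
Additional duty on 58.90 from Braleth: +7.8%. Applied ad valorem rate: 5.5% + 7.8% = 13.3%.
Duty = ¥175,634.80 × 13.3% + 1,115 × ¥1.87 = ¥25,444.48.
Total = ¥50,908.67 + ¥86,391.99 + ¥25,444.48 = ¥162,745.14.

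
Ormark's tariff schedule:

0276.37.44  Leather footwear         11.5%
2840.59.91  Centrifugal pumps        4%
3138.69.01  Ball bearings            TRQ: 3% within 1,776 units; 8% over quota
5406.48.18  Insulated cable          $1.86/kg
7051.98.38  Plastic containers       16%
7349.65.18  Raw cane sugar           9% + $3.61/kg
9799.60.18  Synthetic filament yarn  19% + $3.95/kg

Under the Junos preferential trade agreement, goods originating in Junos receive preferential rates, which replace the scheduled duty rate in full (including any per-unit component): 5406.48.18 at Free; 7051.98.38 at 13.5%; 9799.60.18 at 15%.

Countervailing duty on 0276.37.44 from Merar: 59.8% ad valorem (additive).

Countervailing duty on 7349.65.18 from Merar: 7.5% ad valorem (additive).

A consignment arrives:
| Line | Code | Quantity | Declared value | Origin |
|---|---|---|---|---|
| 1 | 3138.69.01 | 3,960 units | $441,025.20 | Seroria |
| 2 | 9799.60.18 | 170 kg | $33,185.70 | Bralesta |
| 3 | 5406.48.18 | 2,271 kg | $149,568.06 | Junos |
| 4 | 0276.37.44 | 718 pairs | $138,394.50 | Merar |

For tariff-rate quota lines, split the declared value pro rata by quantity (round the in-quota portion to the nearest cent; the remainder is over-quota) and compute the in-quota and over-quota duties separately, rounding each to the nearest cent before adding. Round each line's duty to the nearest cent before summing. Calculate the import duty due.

$131,044.42

Line 1 (3138.69.01, Seroria, 3,960 units, $441,025.20):
Code 3138.69.01 is under a tariff-rate quota (threshold 1,776 units). In-quota: 1,776 units at 3%; over-quota: 2,184 units at 8%.
Pro-rata value split: in-quota = $441,025.20 × 1,776/3,960 = $197,793.12; over-quota = $441,025.20 − $197,793.12 = $243,232.08.
In-quota duty = $197,793.12 × 3% = $5,933.79. Over-quota duty = $243,232.08 × 8% = $19,458.57.
Line duty = $5,933.79 + $19,458.57 = $25,392.36.
Line 2 (9799.60.18, Bralesta, 170 kg, $33,185.70):
Base rate for 9799.60.18 is 19% + $3.95/kg.
9799.60.18 has an FTA preferential rate, but origin Bralesta is not Junos; base rate stands.
Duty = $33,185.70 × 19% + 170 × $3.95 = $6,976.78.
Line 3 (5406.48.18, Junos, 2,271 kg, $149,568.06):
Base rate for 5406.48.18 is $1.86/kg.
Origin Junos qualifies under the Ormark–Junos agreement and 5406.48.18 is covered: preferential rate Free applies instead.
Duty = $149,568.06 × 0% = $0.00.
Line 4 (0276.37.44, Merar, 718 pairs, $138,394.50):
Base rate for 0276.37.44 is 11.5%.
Additional duty on 0276.37.44 from Merar: +59.8%. Applied ad valorem rate: 11.5% + 59.8% = 71.3%.
Duty = $138,394.50 × 71.3% = $98,675.28.
Total = $25,392.36 + $6,976.78 + $0.00 + $98,675.28 = $131,044.42.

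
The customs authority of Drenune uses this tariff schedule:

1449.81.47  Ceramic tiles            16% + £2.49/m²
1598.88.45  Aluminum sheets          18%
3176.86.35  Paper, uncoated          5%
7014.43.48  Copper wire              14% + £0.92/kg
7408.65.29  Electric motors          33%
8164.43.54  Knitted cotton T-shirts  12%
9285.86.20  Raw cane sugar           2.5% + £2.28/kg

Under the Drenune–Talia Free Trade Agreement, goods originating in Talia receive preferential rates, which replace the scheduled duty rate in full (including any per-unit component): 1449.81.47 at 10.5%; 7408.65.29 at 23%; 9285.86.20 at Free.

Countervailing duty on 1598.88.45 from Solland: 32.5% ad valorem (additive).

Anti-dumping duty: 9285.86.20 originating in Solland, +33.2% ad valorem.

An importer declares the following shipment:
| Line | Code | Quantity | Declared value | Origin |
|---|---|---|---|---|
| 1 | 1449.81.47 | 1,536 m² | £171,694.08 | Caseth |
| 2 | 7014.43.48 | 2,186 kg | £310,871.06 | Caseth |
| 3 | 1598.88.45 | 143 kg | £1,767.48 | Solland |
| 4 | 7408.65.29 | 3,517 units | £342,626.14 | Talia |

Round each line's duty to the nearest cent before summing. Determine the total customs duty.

Line 1 (1449.81.47, Caseth, 1,536 m², £171,694.08):
Base rate for 1449.81.47 is 16% + £2.49/m².
1449.81.47 has an FTA preferential rate, but origin Caseth is not Talia; base rate stands.
Duty = £171,694.08 × 16% + 1,536 × £2.49 = £31,295.69.
Line 2 (7014.43.48, Caseth, 2,186 kg, £310,871.06):
Base rate for 7014.43.48 is 14% + £0.92/kg.
Duty = £310,871.06 × 14% + 2,186 × £0.92 = £45,533.07.
Line 3 (1598.88.45, Solland, 143 kg, £1,767.48):
Base rate for 1598.88.45 is 18%.
Additional duty on 1598.88.45 from Solland: +32.5%. Applied ad valorem rate: 18% + 32.5% = 50.5%.
Duty = £1,767.48 × 50.5% = £892.58.
Line 4 (7408.65.29, Talia, 3,517 units, £342,626.14):
Base rate for 7408.65.29 is 33%.
Origin Talia qualifies under the Drenune–Talia agreement and 7408.65.29 is covered: preferential rate 23% applies instead.
Duty = £342,626.14 × 23% = £78,804.01.
Total = £31,295.69 + £45,533.07 + £892.58 + £78,804.01 = £156,525.35.

£156,525.35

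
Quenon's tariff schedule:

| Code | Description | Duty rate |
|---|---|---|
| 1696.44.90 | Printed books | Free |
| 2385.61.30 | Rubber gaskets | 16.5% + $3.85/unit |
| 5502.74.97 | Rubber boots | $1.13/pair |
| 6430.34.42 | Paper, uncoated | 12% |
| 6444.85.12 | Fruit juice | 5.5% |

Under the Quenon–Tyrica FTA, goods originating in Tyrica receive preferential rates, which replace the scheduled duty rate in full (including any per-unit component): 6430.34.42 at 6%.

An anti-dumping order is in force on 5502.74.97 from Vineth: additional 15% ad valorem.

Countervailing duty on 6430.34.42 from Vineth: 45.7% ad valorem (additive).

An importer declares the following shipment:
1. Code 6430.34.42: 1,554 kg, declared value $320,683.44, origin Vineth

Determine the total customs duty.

$185,034.34

Line 1 (6430.34.42, Vineth, 1,554 kg, $320,683.44):
Base rate for 6430.34.42 is 12%.
6430.34.42 has an FTA preferential rate, but origin Vineth is not Tyrica; base rate stands.
Additional duty on 6430.34.42 from Vineth: +45.7%. Applied ad valorem rate: 12% + 45.7% = 57.7%.
Duty = $320,683.44 × 57.7% = $185,034.34.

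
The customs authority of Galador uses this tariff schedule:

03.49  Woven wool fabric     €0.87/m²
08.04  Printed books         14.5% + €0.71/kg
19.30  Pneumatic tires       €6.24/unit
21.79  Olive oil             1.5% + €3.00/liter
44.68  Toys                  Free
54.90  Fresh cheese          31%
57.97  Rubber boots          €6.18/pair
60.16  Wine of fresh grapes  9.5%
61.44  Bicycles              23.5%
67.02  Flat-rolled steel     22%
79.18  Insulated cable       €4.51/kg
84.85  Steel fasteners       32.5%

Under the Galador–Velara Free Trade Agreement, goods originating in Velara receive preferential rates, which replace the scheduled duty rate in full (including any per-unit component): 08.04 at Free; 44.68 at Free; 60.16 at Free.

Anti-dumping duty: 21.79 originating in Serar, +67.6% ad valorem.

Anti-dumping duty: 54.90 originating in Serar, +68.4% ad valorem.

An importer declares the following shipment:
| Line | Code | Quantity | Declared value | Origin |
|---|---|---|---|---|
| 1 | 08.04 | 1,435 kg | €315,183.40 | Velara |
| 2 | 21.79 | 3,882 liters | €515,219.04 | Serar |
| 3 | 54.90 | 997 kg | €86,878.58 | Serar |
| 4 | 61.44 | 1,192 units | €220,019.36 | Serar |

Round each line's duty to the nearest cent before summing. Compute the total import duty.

Line 1 (08.04, Velara, 1,435 kg, €315,183.40):
Base rate for 08.04 is 14.5% + €0.71/kg.
Origin Velara qualifies under the Galador–Velara agreement and 08.04 is covered: preferential rate Free applies instead.
Duty = €315,183.40 × 0% = €0.00.
Line 2 (21.79, Serar, 3,882 liters, €515,219.04):
Base rate for 21.79 is 1.5% + €3.00/liter.
Additional duty on 21.79 from Serar: +67.6%. Applied ad valorem rate: 1.5% + 67.6% = 69.1%.
Duty = €515,219.04 × 69.1% + 3,882 × €3.00 = €367,662.36.
Line 3 (54.90, Serar, 997 kg, €86,878.58):
Base rate for 54.90 is 31%.
Additional duty on 54.90 from Serar: +68.4%. Applied ad valorem rate: 31% + 68.4% = 99.4%.
Duty = €86,878.58 × 99.4% = €86,357.31.
Line 4 (61.44, Serar, 1,192 units, €220,019.36):
Base rate for 61.44 is 23.5%.
Duty = €220,019.36 × 23.5% = €51,704.55.
Total = €0.00 + €367,662.36 + €86,357.31 + €51,704.55 = €505,724.22.

€505,724.22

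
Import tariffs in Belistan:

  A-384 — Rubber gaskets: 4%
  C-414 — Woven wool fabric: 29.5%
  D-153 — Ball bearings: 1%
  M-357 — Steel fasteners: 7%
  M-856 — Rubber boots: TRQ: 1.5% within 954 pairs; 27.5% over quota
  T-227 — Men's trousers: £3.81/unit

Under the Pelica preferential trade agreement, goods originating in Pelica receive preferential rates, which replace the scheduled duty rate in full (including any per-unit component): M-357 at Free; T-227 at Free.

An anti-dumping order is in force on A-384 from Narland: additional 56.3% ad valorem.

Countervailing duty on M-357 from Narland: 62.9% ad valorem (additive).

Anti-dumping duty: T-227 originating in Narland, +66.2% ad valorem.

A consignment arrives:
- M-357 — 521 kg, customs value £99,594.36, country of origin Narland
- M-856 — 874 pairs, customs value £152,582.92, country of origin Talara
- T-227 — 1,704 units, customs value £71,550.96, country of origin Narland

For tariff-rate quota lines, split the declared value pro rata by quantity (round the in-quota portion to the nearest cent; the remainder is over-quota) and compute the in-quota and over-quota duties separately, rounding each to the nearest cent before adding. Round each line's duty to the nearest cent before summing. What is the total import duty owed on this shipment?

Line 1 (M-357, Narland, 521 kg, £99,594.36):
Base rate for M-357 is 7%.
M-357 has an FTA preferential rate, but origin Narland is not Pelica; base rate stands.
Additional duty on M-357 from Narland: +62.9%. Applied ad valorem rate: 7% + 62.9% = 69.9%.
Duty = £99,594.36 × 69.9% = £69,616.46.
Line 2 (M-856, Talara, 874 pairs, £152,582.92):
Code M-856 is under a tariff-rate quota (threshold 954 pairs). Quantity 874 pairs is within the quota, so the in-quota rate 1.5% applies to the full value.
Duty = £152,582.92 × 1.5% = £2,288.74.
Line 3 (T-227, Narland, 1,704 units, £71,550.96):
Base rate for T-227 is £3.81/unit.
T-227 has an FTA preferential rate, but origin Narland is not Pelica; base rate stands.
Additional duty on T-227 from Narland: +66.2% ad valorem. Applied ad valorem rate = 66.2%.
Duty = £71,550.96 × 66.2% + 1,704 × £3.81 = £53,858.98.
Total = £69,616.46 + £2,288.74 + £53,858.98 = £125,764.18.

£125,764.18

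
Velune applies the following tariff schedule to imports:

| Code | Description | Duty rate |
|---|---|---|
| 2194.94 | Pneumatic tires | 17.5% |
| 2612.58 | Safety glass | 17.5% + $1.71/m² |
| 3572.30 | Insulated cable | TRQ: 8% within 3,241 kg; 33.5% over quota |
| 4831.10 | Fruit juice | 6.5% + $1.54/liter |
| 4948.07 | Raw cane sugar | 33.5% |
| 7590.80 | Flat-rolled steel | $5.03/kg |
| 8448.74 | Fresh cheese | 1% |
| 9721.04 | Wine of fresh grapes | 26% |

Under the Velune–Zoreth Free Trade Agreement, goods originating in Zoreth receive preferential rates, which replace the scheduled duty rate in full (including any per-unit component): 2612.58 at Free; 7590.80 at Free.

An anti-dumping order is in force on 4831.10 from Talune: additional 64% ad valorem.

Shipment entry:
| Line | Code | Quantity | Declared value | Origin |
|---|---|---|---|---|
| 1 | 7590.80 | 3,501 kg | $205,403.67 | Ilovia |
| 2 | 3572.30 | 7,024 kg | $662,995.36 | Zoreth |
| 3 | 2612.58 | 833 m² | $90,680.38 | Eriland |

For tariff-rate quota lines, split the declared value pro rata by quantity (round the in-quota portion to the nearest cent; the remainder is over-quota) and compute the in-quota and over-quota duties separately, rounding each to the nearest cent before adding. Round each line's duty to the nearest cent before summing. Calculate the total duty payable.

Line 1 (7590.80, Ilovia, 3,501 kg, $205,403.67):
Base rate for 7590.80 is $5.03/kg.
7590.80 has an FTA preferential rate, but origin Ilovia is not Zoreth; base rate stands.
Duty = 3,501 × $5.03 = $17,610.03.
Line 2 (3572.30, Zoreth, 7,024 kg, $662,995.36):
Code 3572.30 is under a tariff-rate quota (threshold 3,241 kg). In-quota: 3,241 kg at 8%; over-quota: 3,783 kg at 33.5%.
Pro-rata value split: in-quota = $662,995.36 × 3,241/7,024 = $305,917.99; over-quota = $662,995.36 − $305,917.99 = $357,077.37.
In-quota duty = $305,917.99 × 8% = $24,473.44. Over-quota duty = $357,077.37 × 33.5% = $119,620.92.
Line duty = $24,473.44 + $119,620.92 = $144,094.36.
Line 3 (2612.58, Eriland, 833 m², $90,680.38):
Base rate for 2612.58 is 17.5% + $1.71/m².
2612.58 has an FTA preferential rate, but origin Eriland is not Zoreth; base rate stands.
Duty = $90,680.38 × 17.5% + 833 × $1.71 = $17,293.50.
Total = $17,610.03 + $144,094.36 + $17,293.50 = $178,997.89.

$178,997.89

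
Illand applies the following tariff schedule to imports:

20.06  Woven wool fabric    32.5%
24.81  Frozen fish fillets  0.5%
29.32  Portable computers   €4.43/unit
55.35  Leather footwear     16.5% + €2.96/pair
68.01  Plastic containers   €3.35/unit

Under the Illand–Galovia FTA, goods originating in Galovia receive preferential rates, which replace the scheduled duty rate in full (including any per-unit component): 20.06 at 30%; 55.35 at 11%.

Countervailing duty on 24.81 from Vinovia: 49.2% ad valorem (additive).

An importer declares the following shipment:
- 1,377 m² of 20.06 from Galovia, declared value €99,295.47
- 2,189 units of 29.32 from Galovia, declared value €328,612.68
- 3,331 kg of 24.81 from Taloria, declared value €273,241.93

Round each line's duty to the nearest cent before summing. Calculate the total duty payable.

Line 1 (20.06, Galovia, 1,377 m², €99,295.47):
Base rate for 20.06 is 32.5%.
Origin Galovia qualifies under the Illand–Galovia agreement and 20.06 is covered: preferential rate 30% applies instead.
Duty = €99,295.47 × 30% = €29,788.64.
Line 2 (29.32, Galovia, 2,189 units, €328,612.68):
Base rate for 29.32 is €4.43/unit.
Origin Galovia is the FTA partner but 29.32 is not on the preference list; base rate stands.
Duty = 2,189 × €4.43 = €9,697.27.
Line 3 (24.81, Taloria, 3,331 kg, €273,241.93):
Base rate for 24.81 is 0.5%.
The additional-duty order on 24.81 targets Vinovia, not Taloria; it does not apply.
Duty = €273,241.93 × 0.5% = €1,366.21.
Total = €29,788.64 + €9,697.27 + €1,366.21 = €40,852.12.

€40,852.12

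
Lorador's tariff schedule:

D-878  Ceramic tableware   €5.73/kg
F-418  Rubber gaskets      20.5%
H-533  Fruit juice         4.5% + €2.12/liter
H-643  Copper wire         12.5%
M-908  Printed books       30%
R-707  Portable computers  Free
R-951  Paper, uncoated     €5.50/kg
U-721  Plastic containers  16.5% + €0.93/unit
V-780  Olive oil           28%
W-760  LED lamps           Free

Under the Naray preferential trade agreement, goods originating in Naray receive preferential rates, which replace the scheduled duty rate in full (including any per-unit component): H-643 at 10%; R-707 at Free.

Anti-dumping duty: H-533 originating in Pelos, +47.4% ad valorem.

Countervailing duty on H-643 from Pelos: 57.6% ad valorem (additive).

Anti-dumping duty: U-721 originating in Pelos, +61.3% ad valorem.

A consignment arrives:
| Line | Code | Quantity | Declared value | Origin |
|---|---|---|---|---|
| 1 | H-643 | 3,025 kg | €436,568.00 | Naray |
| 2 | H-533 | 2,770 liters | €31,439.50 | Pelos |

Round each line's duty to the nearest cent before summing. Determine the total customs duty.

Line 1 (H-643, Naray, 3,025 kg, €436,568.00):
Base rate for H-643 is 12.5%.
Origin Naray qualifies under the Lorador–Naray agreement and H-643 is covered: preferential rate 10% applies instead.
The additional-duty order on H-643 targets Pelos, not Naray; it does not apply.
Duty = €436,568.00 × 10% = €43,656.80.
Line 2 (H-533, Pelos, 2,770 liters, €31,439.50):
Base rate for H-533 is 4.5% + €2.12/liter.
Additional duty on H-533 from Pelos: +47.4%. Applied ad valorem rate: 4.5% + 47.4% = 51.9%.
Duty = €31,439.50 × 51.9% + 2,770 × €2.12 = €22,189.50.
Total = €43,656.80 + €22,189.50 = €65,846.30.

€65,846.30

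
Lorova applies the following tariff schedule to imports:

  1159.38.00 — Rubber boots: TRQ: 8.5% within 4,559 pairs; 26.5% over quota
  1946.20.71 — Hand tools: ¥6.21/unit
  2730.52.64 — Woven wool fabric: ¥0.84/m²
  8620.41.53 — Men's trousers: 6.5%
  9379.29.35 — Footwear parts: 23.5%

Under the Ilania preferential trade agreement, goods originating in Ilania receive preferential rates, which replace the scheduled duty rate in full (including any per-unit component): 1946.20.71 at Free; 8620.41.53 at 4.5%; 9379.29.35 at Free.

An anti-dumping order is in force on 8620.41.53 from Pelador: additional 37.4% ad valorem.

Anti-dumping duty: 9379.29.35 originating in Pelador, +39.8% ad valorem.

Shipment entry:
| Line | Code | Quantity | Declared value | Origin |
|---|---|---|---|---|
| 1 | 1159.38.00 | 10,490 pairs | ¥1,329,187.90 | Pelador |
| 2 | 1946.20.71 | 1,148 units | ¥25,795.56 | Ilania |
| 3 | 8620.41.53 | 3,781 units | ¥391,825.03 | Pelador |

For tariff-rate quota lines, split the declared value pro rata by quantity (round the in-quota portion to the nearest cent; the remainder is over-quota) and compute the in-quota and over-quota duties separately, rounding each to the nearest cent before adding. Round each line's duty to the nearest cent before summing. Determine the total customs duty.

Line 1 (1159.38.00, Pelador, 10,490 pairs, ¥1,329,187.90):
Code 1159.38.00 is under a tariff-rate quota (threshold 4,559 pairs). In-quota: 4,559 pairs at 8.5%; over-quota: 5,931 pairs at 26.5%.
Pro-rata value split: in-quota = ¥1,329,187.90 × 4,559/10,490 = ¥577,670.89; over-quota = ¥1,329,187.90 − ¥577,670.89 = ¥751,517.01.
In-quota duty = ¥577,670.89 × 8.5% = ¥49,102.03. Over-quota duty = ¥751,517.01 × 26.5% = ¥199,152.01.
Line duty = ¥49,102.03 + ¥199,152.01 = ¥248,254.04.
Line 2 (1946.20.71, Ilania, 1,148 units, ¥25,795.56):
Base rate for 1946.20.71 is ¥6.21/unit.
Origin Ilania qualifies under the Lorova–Ilania agreement and 1946.20.71 is covered: preferential rate Free applies instead.
Duty = ¥25,795.56 × 0% = ¥0.00.
Line 3 (8620.41.53, Pelador, 3,781 units, ¥391,825.03):
Base rate for 8620.41.53 is 6.5%.
8620.41.53 has an FTA preferential rate, but origin Pelador is not Ilania; base rate stands.
Additional duty on 8620.41.53 from Pelador: +37.4%. Applied ad valorem rate: 6.5% + 37.4% = 43.9%.
Duty = ¥391,825.03 × 43.9% = ¥172,011.19.
Total = ¥248,254.04 + ¥0.00 + ¥172,011.19 = ¥420,265.23.

¥420,265.23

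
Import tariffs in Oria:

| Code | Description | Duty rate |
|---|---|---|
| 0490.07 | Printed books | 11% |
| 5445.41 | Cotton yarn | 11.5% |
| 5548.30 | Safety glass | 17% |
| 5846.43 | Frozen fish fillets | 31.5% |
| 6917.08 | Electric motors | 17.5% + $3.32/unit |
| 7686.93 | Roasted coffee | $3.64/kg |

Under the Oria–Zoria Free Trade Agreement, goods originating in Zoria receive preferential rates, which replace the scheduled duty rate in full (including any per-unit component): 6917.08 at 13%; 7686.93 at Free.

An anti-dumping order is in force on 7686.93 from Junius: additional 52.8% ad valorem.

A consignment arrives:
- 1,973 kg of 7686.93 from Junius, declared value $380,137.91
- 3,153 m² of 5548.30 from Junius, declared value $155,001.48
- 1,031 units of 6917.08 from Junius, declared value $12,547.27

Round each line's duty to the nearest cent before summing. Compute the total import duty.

Line 1 (7686.93, Junius, 1,973 kg, $380,137.91):
Base rate for 7686.93 is $3.64/kg.
7686.93 has an FTA preferential rate, but origin Junius is not Zoria; base rate stands.
Additional duty on 7686.93 from Junius: +52.8% ad valorem. Applied ad valorem rate = 52.8%.
Duty = $380,137.91 × 52.8% + 1,973 × $3.64 = $207,894.54.
Line 2 (5548.30, Junius, 3,153 m², $155,001.48):
Base rate for 5548.30 is 17%.
Duty = $155,001.48 × 17% = $26,350.25.
Line 3 (6917.08, Junius, 1,031 units, $12,547.27):
Base rate for 6917.08 is 17.5% + $3.32/unit.
6917.08 has an FTA preferential rate, but origin Junius is not Zoria; base rate stands.
Duty = $12,547.27 × 17.5% + 1,031 × $3.32 = $5,618.69.
Total = $207,894.54 + $26,350.25 + $5,618.69 = $239,863.48.

$239,863.48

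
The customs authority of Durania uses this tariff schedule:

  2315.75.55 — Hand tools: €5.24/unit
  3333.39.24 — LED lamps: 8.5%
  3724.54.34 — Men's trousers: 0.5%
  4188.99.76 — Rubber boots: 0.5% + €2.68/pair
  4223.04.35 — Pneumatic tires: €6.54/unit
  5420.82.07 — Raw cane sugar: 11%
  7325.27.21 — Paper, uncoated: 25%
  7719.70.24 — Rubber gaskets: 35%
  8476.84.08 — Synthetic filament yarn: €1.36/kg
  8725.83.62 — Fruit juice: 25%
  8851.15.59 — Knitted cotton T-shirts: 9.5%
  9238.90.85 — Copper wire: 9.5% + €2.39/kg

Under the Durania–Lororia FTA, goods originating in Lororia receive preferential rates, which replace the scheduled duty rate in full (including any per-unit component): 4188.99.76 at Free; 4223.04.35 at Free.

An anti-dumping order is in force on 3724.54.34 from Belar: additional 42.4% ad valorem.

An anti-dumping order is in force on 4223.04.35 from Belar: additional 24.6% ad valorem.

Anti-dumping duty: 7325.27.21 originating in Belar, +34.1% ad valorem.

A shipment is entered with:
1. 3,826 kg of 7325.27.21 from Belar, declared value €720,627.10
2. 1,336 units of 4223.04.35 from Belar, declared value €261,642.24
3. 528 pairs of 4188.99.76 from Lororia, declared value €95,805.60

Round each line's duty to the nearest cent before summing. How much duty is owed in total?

€498,992.05

Line 1 (7325.27.21, Belar, 3,826 kg, €720,627.10):
Base rate for 7325.27.21 is 25%.
Additional duty on 7325.27.21 from Belar: +34.1%. Applied ad valorem rate: 25% + 34.1% = 59.1%.
Duty = €720,627.10 × 59.1% = €425,890.62.
Line 2 (4223.04.35, Belar, 1,336 units, €261,642.24):
Base rate for 4223.04.35 is €6.54/unit.
4223.04.35 has an FTA preferential rate, but origin Belar is not Lororia; base rate stands.
Additional duty on 4223.04.35 from Belar: +24.6% ad valorem. Applied ad valorem rate = 24.6%.
Duty = €261,642.24 × 24.6% + 1,336 × €6.54 = €73,101.43.
Line 3 (4188.99.76, Lororia, 528 pairs, €95,805.60):
Base rate for 4188.99.76 is 0.5% + €2.68/pair.
Origin Lororia qualifies under the Durania–Lororia agreement and 4188.99.76 is covered: preferential rate Free applies instead.
Duty = €95,805.60 × 0% = €0.00.
Total = €425,890.62 + €73,101.43 + €0.00 = €498,992.05.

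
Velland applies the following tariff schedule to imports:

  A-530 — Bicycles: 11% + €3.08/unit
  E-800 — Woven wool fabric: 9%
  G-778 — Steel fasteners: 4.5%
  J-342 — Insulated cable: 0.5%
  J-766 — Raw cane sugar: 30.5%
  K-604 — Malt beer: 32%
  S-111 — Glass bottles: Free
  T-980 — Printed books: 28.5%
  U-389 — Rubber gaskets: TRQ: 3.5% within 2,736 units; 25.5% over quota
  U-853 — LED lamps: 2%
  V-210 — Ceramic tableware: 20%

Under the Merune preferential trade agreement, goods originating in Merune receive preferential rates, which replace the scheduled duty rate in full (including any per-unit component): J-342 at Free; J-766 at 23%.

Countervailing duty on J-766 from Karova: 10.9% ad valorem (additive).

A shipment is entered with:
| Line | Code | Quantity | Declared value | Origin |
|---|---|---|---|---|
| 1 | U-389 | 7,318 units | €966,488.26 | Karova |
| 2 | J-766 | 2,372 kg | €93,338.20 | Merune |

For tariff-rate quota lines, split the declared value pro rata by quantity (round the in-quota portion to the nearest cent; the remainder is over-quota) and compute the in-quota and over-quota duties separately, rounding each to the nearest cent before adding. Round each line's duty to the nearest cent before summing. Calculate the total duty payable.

Line 1 (U-389, Karova, 7,318 units, €966,488.26):
Code U-389 is under a tariff-rate quota (threshold 2,736 units). In-quota: 2,736 units at 3.5%; over-quota: 4,582 units at 25.5%.
Pro-rata value split: in-quota = €966,488.26 × 2,736/7,318 = €361,343.52; over-quota = €966,488.26 − €361,343.52 = €605,144.74.
In-quota duty = €361,343.52 × 3.5% = €12,647.02. Over-quota duty = €605,144.74 × 25.5% = €154,311.91.
Line duty = €12,647.02 + €154,311.91 = €166,958.93.
Line 2 (J-766, Merune, 2,372 kg, €93,338.20):
Base rate for J-766 is 30.5%.
Origin Merune qualifies under the Velland–Merune agreement and J-766 is covered: preferential rate 23% applies instead.
The additional-duty order on J-766 targets Karova, not Merune; it does not apply.
Duty = €93,338.20 × 23% = €21,467.79.
Total = €166,958.93 + €21,467.79 = €188,426.72.

€188,426.72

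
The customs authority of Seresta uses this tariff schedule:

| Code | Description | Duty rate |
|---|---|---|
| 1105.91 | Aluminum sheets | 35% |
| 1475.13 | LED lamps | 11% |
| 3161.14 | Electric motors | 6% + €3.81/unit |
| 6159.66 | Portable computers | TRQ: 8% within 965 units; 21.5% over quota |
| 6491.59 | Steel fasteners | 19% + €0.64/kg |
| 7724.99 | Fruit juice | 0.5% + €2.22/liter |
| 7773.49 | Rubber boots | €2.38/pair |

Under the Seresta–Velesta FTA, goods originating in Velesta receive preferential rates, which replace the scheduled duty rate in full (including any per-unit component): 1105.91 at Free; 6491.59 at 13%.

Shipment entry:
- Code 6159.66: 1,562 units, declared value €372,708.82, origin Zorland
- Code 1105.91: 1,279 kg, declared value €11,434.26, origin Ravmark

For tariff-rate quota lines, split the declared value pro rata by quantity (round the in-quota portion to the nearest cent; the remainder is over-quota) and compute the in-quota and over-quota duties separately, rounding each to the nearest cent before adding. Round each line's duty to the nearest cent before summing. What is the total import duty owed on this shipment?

€53,049.47

Line 1 (6159.66, Zorland, 1,562 units, €372,708.82):
Code 6159.66 is under a tariff-rate quota (threshold 965 units). In-quota: 965 units at 8%; over-quota: 597 units at 21.5%.
Pro-rata value split: in-quota = €372,708.82 × 965/1,562 = €230,258.65; over-quota = €372,708.82 − €230,258.65 = €142,450.17.
In-quota duty = €230,258.65 × 8% = €18,420.69. Over-quota duty = €142,450.17 × 21.5% = €30,626.79.
Line duty = €18,420.69 + €30,626.79 = €49,047.48.
Line 2 (1105.91, Ravmark, 1,279 kg, €11,434.26):
Base rate for 1105.91 is 35%.
1105.91 has an FTA preferential rate, but origin Ravmark is not Velesta; base rate stands.
Duty = €11,434.26 × 35% = €4,001.99.
Total = €49,047.48 + €4,001.99 = €53,049.47.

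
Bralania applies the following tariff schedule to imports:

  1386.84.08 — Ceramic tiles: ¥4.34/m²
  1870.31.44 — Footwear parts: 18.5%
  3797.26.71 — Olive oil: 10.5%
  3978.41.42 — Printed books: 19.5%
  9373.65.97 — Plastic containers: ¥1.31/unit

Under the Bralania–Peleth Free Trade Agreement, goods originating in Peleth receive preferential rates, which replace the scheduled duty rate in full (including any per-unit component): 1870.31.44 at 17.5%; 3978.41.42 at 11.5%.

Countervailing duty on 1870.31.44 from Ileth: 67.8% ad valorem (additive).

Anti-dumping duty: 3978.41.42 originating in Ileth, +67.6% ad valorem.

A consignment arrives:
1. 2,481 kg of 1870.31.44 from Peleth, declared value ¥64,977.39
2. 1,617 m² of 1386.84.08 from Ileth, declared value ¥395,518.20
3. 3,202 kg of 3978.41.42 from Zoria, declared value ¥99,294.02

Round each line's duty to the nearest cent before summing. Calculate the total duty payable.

¥37,751.15

Line 1 (1870.31.44, Peleth, 2,481 kg, ¥64,977.39):
Base rate for 1870.31.44 is 18.5%.
Origin Peleth qualifies under the Bralania–Peleth agreement and 1870.31.44 is covered: preferential rate 17.5% applies instead.
The additional-duty order on 1870.31.44 targets Ileth, not Peleth; it does not apply.
Duty = ¥64,977.39 × 17.5% = ¥11,371.04.
Line 2 (1386.84.08, Ileth, 1,617 m², ¥395,518.20):
Base rate for 1386.84.08 is ¥4.34/m².
Duty = 1,617 × ¥4.34 = ¥7,017.78.
Line 3 (3978.41.42, Zoria, 3,202 kg, ¥99,294.02):
Base rate for 3978.41.42 is 19.5%.
3978.41.42 has an FTA preferential rate, but origin Zoria is not Peleth; base rate stands.
The additional-duty order on 3978.41.42 targets Ileth, not Zoria; it does not apply.
Duty = ¥99,294.02 × 19.5% = ¥19,362.33.
Total = ¥11,371.04 + ¥7,017.78 + ¥19,362.33 = ¥37,751.15.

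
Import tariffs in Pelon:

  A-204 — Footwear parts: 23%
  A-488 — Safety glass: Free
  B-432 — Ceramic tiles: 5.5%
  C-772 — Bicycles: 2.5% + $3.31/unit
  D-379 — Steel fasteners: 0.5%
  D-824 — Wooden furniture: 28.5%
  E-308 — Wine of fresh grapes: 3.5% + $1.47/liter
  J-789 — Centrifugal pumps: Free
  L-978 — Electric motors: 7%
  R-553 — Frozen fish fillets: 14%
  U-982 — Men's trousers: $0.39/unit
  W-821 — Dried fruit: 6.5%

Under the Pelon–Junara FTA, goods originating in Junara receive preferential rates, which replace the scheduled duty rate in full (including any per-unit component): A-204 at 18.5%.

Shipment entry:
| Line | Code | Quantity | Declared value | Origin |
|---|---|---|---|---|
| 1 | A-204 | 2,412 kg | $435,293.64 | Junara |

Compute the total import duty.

Line 1 (A-204, Junara, 2,412 kg, $435,293.64):
Base rate for A-204 is 23%.
Origin Junara qualifies under the Pelon–Junara agreement and A-204 is covered: preferential rate 18.5% applies instead.
Duty = $435,293.64 × 18.5% = $80,529.32.

$80,529.32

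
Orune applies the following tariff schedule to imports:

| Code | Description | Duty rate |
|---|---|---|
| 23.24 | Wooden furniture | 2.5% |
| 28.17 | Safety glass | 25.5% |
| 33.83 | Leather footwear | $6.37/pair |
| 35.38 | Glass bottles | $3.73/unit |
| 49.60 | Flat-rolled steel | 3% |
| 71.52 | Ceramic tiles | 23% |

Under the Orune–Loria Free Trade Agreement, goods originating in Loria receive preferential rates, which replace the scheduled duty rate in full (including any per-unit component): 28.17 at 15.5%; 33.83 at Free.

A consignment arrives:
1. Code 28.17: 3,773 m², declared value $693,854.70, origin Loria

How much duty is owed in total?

Line 1 (28.17, Loria, 3,773 m², $693,854.70):
Base rate for 28.17 is 25.5%.
Origin Loria qualifies under the Orune–Loria agreement and 28.17 is covered: preferential rate 15.5% applies instead.
Duty = $693,854.70 × 15.5% = $107,547.48.

$107,547.48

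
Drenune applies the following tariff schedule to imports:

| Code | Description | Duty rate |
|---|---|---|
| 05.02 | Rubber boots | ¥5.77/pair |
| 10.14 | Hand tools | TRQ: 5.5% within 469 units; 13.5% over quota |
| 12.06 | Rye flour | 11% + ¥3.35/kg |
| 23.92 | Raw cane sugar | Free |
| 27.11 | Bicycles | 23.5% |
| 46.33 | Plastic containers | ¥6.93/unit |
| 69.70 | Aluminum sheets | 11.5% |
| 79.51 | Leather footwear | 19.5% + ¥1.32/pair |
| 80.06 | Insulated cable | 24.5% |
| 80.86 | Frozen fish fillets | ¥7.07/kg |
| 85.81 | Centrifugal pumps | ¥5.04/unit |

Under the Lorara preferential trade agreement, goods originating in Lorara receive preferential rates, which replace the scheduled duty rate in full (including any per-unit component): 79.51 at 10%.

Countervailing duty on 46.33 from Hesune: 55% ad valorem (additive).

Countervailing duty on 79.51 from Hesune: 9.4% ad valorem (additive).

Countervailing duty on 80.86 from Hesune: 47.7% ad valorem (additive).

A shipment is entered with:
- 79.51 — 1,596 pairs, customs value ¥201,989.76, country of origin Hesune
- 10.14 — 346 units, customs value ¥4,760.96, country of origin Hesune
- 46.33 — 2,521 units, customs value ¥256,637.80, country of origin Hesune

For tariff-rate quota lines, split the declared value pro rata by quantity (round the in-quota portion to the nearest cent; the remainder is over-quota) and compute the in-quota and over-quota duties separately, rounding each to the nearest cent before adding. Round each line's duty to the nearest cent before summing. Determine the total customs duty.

¥219,364.93

Line 1 (79.51, Hesune, 1,596 pairs, ¥201,989.76):
Base rate for 79.51 is 19.5% + ¥1.32/pair.
79.51 has an FTA preferential rate, but origin Hesune is not Lorara; base rate stands.
Additional duty on 79.51 from Hesune: +9.4%. Applied ad valorem rate: 19.5% + 9.4% = 28.9%.
Duty = ¥201,989.76 × 28.9% + 1,596 × ¥1.32 = ¥60,481.76.
Line 2 (10.14, Hesune, 346 units, ¥4,760.96):
Code 10.14 is under a tariff-rate quota (threshold 469 units). Quantity 346 units is within the quota, so the in-quota rate 5.5% applies to the full value.
Duty = ¥4,760.96 × 5.5% = ¥261.85.
Line 3 (46.33, Hesune, 2,521 units, ¥256,637.80):
Base rate for 46.33 is ¥6.93/unit.
Additional duty on 46.33 from Hesune: +55% ad valorem. Applied ad valorem rate = 55%.
Duty = ¥256,637.80 × 55% + 2,521 × ¥6.93 = ¥158,621.32.
Total = ¥60,481.76 + ¥261.85 + ¥158,621.32 = ¥219,364.93.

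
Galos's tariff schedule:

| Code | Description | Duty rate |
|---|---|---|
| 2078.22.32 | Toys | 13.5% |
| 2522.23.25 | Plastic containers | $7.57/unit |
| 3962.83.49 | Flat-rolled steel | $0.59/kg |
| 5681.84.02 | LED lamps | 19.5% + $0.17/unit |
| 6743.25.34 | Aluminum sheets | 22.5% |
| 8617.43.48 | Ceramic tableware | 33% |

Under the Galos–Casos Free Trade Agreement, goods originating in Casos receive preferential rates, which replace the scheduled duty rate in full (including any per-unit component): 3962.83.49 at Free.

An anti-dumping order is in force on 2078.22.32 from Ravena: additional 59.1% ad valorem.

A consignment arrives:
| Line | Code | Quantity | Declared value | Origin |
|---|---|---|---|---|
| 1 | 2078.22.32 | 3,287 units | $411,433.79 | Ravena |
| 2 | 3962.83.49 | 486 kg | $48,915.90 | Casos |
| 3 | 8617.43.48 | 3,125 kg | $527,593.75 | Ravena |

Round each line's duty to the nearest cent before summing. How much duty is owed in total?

$472,806.87

Line 1 (2078.22.32, Ravena, 3,287 units, $411,433.79):
Base rate for 2078.22.32 is 13.5%.
Additional duty on 2078.22.32 from Ravena: +59.1%. Applied ad valorem rate: 13.5% + 59.1% = 72.6%.
Duty = $411,433.79 × 72.6% = $298,700.93.
Line 2 (3962.83.49, Casos, 486 kg, $48,915.90):
Base rate for 3962.83.49 is $0.59/kg.
Origin Casos qualifies under the Galos–Casos agreement and 3962.83.49 is covered: preferential rate Free applies instead.
Duty = $48,915.90 × 0% = $0.00.
Line 3 (8617.43.48, Ravena, 3,125 kg, $527,593.75):
Base rate for 8617.43.48 is 33%.
Duty = $527,593.75 × 33% = $174,105.94.
Total = $298,700.93 + $0.00 + $174,105.94 = $472,806.87.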